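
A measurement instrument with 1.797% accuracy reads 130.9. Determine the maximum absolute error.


Absolute error = (accuracy% / 100) * reading.
Error = (1.797 / 100) * 130.9
Error = 0.01797 * 130.9
Error = 2.3523

2.3523


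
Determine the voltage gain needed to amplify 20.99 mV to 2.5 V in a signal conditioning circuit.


Gain = Vout / Vin (converting to same units).
G = 2.5 V / 20.99 mV
G = 2500.0 mV / 20.99 mV
G = 119.1

119.1


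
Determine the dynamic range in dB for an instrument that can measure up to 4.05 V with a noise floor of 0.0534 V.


Dynamic range = 20 * log10(Vmax / Vnoise).
DR = 20 * log10(4.05 / 0.0534)
DR = 20 * log10(75.84)
DR = 37.6 dB

37.6 dB


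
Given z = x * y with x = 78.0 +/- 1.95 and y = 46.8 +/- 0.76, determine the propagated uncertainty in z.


For a product z = x*y, the relative uncertainty is:
uz/z = sqrt((ux/x)^2 + (uy/y)^2)
Relative uncertainties: ux/x = 1.95/78.0 = 0.025
uy/y = 0.76/46.8 = 0.016239
z = 78.0 * 46.8 = 3650.4
uz = 3650.4 * sqrt(0.025^2 + 0.016239^2) = 108.823

108.823


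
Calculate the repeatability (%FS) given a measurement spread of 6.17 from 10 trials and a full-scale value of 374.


Repeatability = (spread / full scale) * 100%.
R = (6.17 / 374) * 100
R = 1.65 %FS

1.65 %FS


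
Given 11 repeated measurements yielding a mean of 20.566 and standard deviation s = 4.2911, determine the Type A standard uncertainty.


The standard uncertainty for Type A evaluation is u = s / sqrt(n).
u = 4.2911 / sqrt(11)
u = 4.2911 / 3.3166
u = 1.2938

1.2938


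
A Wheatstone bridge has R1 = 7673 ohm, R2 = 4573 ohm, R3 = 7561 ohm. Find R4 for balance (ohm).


At balance: R1*R4 = R2*R3, so R4 = R2*R3/R1.
R4 = 4573 * 7561 / 7673
R4 = 34576453 / 7673
R4 = 4506.25 ohm

4506.25 ohm


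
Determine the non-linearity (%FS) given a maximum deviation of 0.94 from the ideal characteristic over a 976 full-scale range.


Linearity error = (max deviation / full scale) * 100%.
Linearity = (0.94 / 976) * 100
Linearity = 0.096 %FS

0.096 %FS


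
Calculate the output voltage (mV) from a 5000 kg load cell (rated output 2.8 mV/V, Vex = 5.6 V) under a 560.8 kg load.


Vout = rated_output * Vex * (load / capacity).
Vout = 2.8 * 5.6 * (560.8 / 5000)
Vout = 2.8 * 5.6 * 0.11216
Vout = 1.759 mV

1.759 mV


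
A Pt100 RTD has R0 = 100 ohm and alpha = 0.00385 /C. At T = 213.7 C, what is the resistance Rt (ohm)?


The RTD equation: Rt = R0 * (1 + alpha * T).
Rt = 100 * (1 + 0.00385 * 213.7)
Rt = 100 * (1 + 0.822745)
Rt = 100 * 1.822745
Rt = 182.274 ohm

182.274 ohm


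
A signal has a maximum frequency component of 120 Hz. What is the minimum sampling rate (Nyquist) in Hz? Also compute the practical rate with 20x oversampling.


By Nyquist theorem, fs_min = 2 * fmax.
fs_min = 2 * 120 = 240 Hz
Practical rate = 20 * fs_min = 20 * 240 = 4800 Hz

fs_min = 240 Hz, fs_practical = 4800 Hz


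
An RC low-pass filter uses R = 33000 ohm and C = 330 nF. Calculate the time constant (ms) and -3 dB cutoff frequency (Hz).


Time constant: tau = R * C.
tau = 33000 * 3.30e-07 = 0.01089 s
tau = 10.89 ms
Cutoff frequency: fc = 1 / (2*pi*R*C).
fc = 1 / (2*pi*0.01089) = 14.61 Hz

tau = 10.89 ms, fc = 14.61 Hz


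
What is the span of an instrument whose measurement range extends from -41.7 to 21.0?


Span = upper range - lower range.
Span = 21.0 - (-41.7)
Span = 62.7

62.7


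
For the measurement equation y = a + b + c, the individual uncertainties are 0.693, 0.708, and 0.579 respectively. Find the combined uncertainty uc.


For a sum of independent quantities, uc = sqrt(u1^2 + u2^2 + u3^2).
uc = sqrt(0.693^2 + 0.708^2 + 0.579^2)
uc = sqrt(0.480249 + 0.501264 + 0.335241)
uc = 1.1475

1.1475


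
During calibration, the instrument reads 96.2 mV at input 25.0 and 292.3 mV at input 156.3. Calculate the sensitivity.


Sensitivity = (y2 - y1) / (x2 - x1).
S = (292.3 - 96.2) / (156.3 - 25.0)
S = 196.1 / 131.3
S = 1.4935 mV/unit

1.4935 mV/unit


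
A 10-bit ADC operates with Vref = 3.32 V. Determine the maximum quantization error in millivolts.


The maximum quantization error is +/- LSB/2.
LSB = Vref / 2^n = 3.32 / 1024 = 0.00324219 V
Max error = LSB / 2 = 0.00324219 / 2 = 0.00162109 V
Max error = 1.6211 mV

1.6211 mV


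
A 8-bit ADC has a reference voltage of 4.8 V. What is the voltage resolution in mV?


The resolution (LSB) of an ADC is Vref / 2^n.
LSB = 4.8 / 2^8
LSB = 4.8 / 256
LSB = 0.01875 V = 18.75 mV

18.75 mV


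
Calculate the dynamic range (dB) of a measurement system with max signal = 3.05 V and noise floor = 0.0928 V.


Dynamic range = 20 * log10(Vmax / Vnoise).
DR = 20 * log10(3.05 / 0.0928)
DR = 20 * log10(32.87)
DR = 30.34 dB

30.34 dB


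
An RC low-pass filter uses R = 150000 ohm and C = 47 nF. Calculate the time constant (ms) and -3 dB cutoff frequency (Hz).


Time constant: tau = R * C.
tau = 150000 * 4.70e-08 = 0.00705 s
tau = 7.05 ms
Cutoff frequency: fc = 1 / (2*pi*R*C).
fc = 1 / (2*pi*0.00705) = 22.58 Hz

tau = 7.05 ms, fc = 22.58 Hz


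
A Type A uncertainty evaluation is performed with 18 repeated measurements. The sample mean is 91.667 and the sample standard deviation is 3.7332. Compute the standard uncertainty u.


The standard uncertainty for Type A evaluation is u = s / sqrt(n).
u = 3.7332 / sqrt(18)
u = 3.7332 / 4.2426
u = 0.8799

0.8799


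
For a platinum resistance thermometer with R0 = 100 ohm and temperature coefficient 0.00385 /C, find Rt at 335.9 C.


The RTD equation: Rt = R0 * (1 + alpha * T).
Rt = 100 * (1 + 0.00385 * 335.9)
Rt = 100 * (1 + 1.293215)
Rt = 100 * 2.293215
Rt = 229.322 ohm

229.322 ohm


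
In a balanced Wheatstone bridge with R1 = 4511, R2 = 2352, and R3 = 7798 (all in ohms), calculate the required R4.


At balance: R1*R4 = R2*R3, so R4 = R2*R3/R1.
R4 = 2352 * 7798 / 4511
R4 = 18340896 / 4511
R4 = 4065.82 ohm

4065.82 ohm


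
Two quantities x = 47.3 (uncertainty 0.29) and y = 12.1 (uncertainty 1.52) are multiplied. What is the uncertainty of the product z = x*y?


For a product z = x*y, the relative uncertainty is:
uz/z = sqrt((ux/x)^2 + (uy/y)^2)
Relative uncertainties: ux/x = 0.29/47.3 = 0.006131
uy/y = 1.52/12.1 = 0.12562
z = 47.3 * 12.1 = 572.3
uz = 572.3 * sqrt(0.006131^2 + 0.12562^2) = 71.982

71.982


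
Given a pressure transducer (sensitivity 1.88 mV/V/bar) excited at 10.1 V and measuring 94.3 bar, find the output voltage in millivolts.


Output = sensitivity * Vex * P.
Vout = 1.88 * 10.1 * 94.3
Vout = 18.988 * 94.3
Vout = 1790.57 mV

1790.57 mV


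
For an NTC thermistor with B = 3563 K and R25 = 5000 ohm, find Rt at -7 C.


NTC thermistor equation: Rt = R25 * exp(B * (1/T - 1/T25)).
T in Kelvin: 266.15 K, T25 = 298.15 K
1/T - 1/T25 = 1/266.15 - 1/298.15 = 0.00040326
B * (1/T - 1/T25) = 3563 * 0.00040326 = 1.4368
Rt = 5000 * exp(1.4368) = 21036.6 ohm

21036.6 ohm


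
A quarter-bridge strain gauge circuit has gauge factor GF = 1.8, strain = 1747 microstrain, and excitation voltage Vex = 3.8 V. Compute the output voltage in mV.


Quarter bridge output: Vout = (GF * epsilon * Vex) / 4.
Vout = (1.8 * 1747e-6 * 3.8) / 4
Vout = 0.01194948 / 4 V
Vout = 0.00298737 V = 2.9874 mV

2.9874 mV


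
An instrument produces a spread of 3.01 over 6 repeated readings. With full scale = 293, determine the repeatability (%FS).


Repeatability = (spread / full scale) * 100%.
R = (3.01 / 293) * 100
R = 1.027 %FS

1.027 %FS


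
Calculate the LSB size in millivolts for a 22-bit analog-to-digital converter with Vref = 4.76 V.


The resolution (LSB) of an ADC is Vref / 2^n.
LSB = 4.76 / 2^22
LSB = 4.76 / 4194304
LSB = 1.13e-06 V = 0.00113487 mV

0.00113487 mV


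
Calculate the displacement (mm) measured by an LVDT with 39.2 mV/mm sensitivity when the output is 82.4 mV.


Displacement = Vout / sensitivity.
d = 82.4 / 39.2
d = 2.102 mm

2.102 mm


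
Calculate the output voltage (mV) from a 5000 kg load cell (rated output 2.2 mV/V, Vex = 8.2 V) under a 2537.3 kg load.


Vout = rated_output * Vex * (load / capacity).
Vout = 2.2 * 8.2 * (2537.3 / 5000)
Vout = 2.2 * 8.2 * 0.50746
Vout = 9.155 mV

9.155 mV


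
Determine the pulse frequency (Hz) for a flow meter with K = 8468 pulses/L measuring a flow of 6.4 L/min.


Frequency = K * Q / 60 (converting L/min to L/s).
f = 8468 * 6.4 / 60
f = 54195.2 / 60
f = 903.25 Hz

903.25 Hz


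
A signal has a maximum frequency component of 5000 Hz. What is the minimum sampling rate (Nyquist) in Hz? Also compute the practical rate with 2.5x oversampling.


By Nyquist theorem, fs_min = 2 * fmax.
fs_min = 2 * 5000 = 10000 Hz
Practical rate = 2.5 * fs_min = 2.5 * 10000 = 25000 Hz

fs_min = 10000 Hz, fs_practical = 25000 Hz


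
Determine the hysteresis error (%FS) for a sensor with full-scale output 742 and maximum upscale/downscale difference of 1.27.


Hysteresis = (max difference / full scale) * 100%.
H = (1.27 / 742) * 100
H = 0.171 %FS

0.171 %FS


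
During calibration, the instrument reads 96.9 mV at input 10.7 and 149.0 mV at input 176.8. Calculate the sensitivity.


Sensitivity = (y2 - y1) / (x2 - x1).
S = (149.0 - 96.9) / (176.8 - 10.7)
S = 52.1 / 166.1
S = 0.3137 mV/unit

0.3137 mV/unit


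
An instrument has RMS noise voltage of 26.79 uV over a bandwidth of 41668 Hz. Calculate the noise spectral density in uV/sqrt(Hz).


Noise spectral density = Vrms / sqrt(BW).
NSD = 26.79 / sqrt(41668)
NSD = 26.79 / 204.1274
NSD = 0.1312 uV/sqrt(Hz)

0.1312 uV/sqrt(Hz)


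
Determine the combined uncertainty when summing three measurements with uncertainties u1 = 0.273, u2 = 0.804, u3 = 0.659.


For a sum of independent quantities, uc = sqrt(u1^2 + u2^2 + u3^2).
uc = sqrt(0.273^2 + 0.804^2 + 0.659^2)
uc = sqrt(0.074529 + 0.646416 + 0.434281)
uc = 1.0748

1.0748


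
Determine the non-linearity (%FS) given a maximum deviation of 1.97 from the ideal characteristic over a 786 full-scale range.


Linearity error = (max deviation / full scale) * 100%.
Linearity = (1.97 / 786) * 100
Linearity = 0.251 %FS

0.251 %FS


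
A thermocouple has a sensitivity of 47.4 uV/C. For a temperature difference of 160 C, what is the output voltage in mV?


The thermocouple output V = sensitivity * dT.
V = 47.4 uV/C * 160 C
V = 7584.0 uV
V = 7.584 mV

7.584 mV


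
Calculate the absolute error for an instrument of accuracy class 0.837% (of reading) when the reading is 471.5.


Absolute error = (accuracy% / 100) * reading.
Error = (0.837 / 100) * 471.5
Error = 0.00837 * 471.5
Error = 3.9465

3.9465


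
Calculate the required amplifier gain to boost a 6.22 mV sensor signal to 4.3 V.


Gain = Vout / Vin (converting to same units).
G = 4.3 V / 6.22 mV
G = 4300.0 mV / 6.22 mV
G = 691.32

691.32


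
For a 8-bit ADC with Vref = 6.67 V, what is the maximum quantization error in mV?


The maximum quantization error is +/- LSB/2.
LSB = Vref / 2^n = 6.67 / 256 = 0.02605469 V
Max error = LSB / 2 = 0.02605469 / 2 = 0.01302734 V
Max error = 13.0273 mV

13.0273 mV


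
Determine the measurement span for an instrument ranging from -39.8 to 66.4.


Span = upper range - lower range.
Span = 66.4 - (-39.8)
Span = 106.2

106.2


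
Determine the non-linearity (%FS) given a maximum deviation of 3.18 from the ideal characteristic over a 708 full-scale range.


Linearity error = (max deviation / full scale) * 100%.
Linearity = (3.18 / 708) * 100
Linearity = 0.449 %FS

0.449 %FS


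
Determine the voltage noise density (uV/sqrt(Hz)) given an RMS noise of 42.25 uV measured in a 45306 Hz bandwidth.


Noise spectral density = Vrms / sqrt(BW).
NSD = 42.25 / sqrt(45306)
NSD = 42.25 / 212.8521
NSD = 0.1985 uV/sqrt(Hz)

0.1985 uV/sqrt(Hz)


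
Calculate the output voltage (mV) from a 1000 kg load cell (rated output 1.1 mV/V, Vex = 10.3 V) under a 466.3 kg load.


Vout = rated_output * Vex * (load / capacity).
Vout = 1.1 * 10.3 * (466.3 / 1000)
Vout = 1.1 * 10.3 * 0.4663
Vout = 5.283 mV

5.283 mV


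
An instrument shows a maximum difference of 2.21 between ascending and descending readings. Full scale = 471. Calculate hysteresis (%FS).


Hysteresis = (max difference / full scale) * 100%.
H = (2.21 / 471) * 100
H = 0.469 %FS

0.469 %FS


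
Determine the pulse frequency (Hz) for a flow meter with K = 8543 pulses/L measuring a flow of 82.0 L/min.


Frequency = K * Q / 60 (converting L/min to L/s).
f = 8543 * 82.0 / 60
f = 700526.0 / 60
f = 11675.43 Hz

11675.43 Hz


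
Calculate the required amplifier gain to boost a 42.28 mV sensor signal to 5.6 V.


Gain = Vout / Vin (converting to same units).
G = 5.6 V / 42.28 mV
G = 5600.0 mV / 42.28 mV
G = 132.45

132.45


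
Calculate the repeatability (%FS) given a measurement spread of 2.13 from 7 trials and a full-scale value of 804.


Repeatability = (spread / full scale) * 100%.
R = (2.13 / 804) * 100
R = 0.265 %FS

0.265 %FS


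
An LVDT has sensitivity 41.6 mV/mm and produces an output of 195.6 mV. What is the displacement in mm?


Displacement = Vout / sensitivity.
d = 195.6 / 41.6
d = 4.702 mm

4.702 mm


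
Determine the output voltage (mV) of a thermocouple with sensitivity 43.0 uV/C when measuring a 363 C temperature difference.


The thermocouple output V = sensitivity * dT.
V = 43.0 uV/C * 363 C
V = 15609.0 uV
V = 15.609 mV

15.609 mV


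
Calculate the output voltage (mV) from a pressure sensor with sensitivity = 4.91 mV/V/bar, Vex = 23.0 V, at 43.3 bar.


Output = sensitivity * Vex * P.
Vout = 4.91 * 23.0 * 43.3
Vout = 112.93 * 43.3
Vout = 4889.87 mV

4889.87 mV


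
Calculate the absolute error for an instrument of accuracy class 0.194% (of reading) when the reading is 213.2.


Absolute error = (accuracy% / 100) * reading.
Error = (0.194 / 100) * 213.2
Error = 0.00194 * 213.2
Error = 0.4136

0.4136


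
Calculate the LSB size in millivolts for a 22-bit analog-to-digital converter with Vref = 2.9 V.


The resolution (LSB) of an ADC is Vref / 2^n.
LSB = 2.9 / 2^22
LSB = 2.9 / 4194304
LSB = 6.9e-07 V = 0.00069141 mV

0.00069141 mV


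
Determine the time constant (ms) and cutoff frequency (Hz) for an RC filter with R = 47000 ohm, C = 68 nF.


Time constant: tau = R * C.
tau = 47000 * 6.80e-08 = 0.003196 s
tau = 3.196 ms
Cutoff frequency: fc = 1 / (2*pi*R*C).
fc = 1 / (2*pi*0.003196) = 49.8 Hz

tau = 3.196 ms, fc = 49.8 Hz


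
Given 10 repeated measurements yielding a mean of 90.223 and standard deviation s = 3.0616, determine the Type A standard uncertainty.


The standard uncertainty for Type A evaluation is u = s / sqrt(n).
u = 3.0616 / sqrt(10)
u = 3.0616 / 3.1623
u = 0.9682

0.9682


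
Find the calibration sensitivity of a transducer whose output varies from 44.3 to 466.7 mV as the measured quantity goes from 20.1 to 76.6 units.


Sensitivity = (y2 - y1) / (x2 - x1).
S = (466.7 - 44.3) / (76.6 - 20.1)
S = 422.4 / 56.5
S = 7.4761 mV/unit

7.4761 mV/unit


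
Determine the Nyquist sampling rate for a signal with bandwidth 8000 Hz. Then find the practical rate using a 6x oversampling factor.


By Nyquist theorem, fs_min = 2 * fmax.
fs_min = 2 * 8000 = 16000 Hz
Practical rate = 6 * fs_min = 6 * 16000 = 96000 Hz

fs_min = 16000 Hz, fs_practical = 96000 Hz


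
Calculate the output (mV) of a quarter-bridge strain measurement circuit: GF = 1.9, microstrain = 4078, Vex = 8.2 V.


Quarter bridge output: Vout = (GF * epsilon * Vex) / 4.
Vout = (1.9 * 4078e-6 * 8.2) / 4
Vout = 0.06353524 / 4 V
Vout = 0.01588381 V = 15.8838 mV

15.8838 mV


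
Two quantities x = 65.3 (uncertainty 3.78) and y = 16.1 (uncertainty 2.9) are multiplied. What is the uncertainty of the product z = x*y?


For a product z = x*y, the relative uncertainty is:
uz/z = sqrt((ux/x)^2 + (uy/y)^2)
Relative uncertainties: ux/x = 3.78/65.3 = 0.057887
uy/y = 2.9/16.1 = 0.180124
z = 65.3 * 16.1 = 1051.3
uz = 1051.3 * sqrt(0.057887^2 + 0.180124^2) = 198.909

198.909


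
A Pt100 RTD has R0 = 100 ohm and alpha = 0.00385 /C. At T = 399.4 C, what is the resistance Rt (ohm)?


The RTD equation: Rt = R0 * (1 + alpha * T).
Rt = 100 * (1 + 0.00385 * 399.4)
Rt = 100 * (1 + 1.53769)
Rt = 100 * 2.53769
Rt = 253.769 ohm

253.769 ohm


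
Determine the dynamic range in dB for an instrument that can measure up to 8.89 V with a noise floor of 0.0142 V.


Dynamic range = 20 * log10(Vmax / Vnoise).
DR = 20 * log10(8.89 / 0.0142)
DR = 20 * log10(626.06)
DR = 55.93 dB

55.93 dB


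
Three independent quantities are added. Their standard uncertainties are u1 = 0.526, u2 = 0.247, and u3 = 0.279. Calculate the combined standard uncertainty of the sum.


For a sum of independent quantities, uc = sqrt(u1^2 + u2^2 + u3^2).
uc = sqrt(0.526^2 + 0.247^2 + 0.279^2)
uc = sqrt(0.276676 + 0.061009 + 0.077841)
uc = 0.6446

0.6446


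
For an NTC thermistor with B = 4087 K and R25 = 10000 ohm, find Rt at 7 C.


NTC thermistor equation: Rt = R25 * exp(B * (1/T - 1/T25)).
T in Kelvin: 280.15 K, T25 = 298.15 K
1/T - 1/T25 = 1/280.15 - 1/298.15 = 0.0002155
B * (1/T - 1/T25) = 4087 * 0.0002155 = 0.8807
Rt = 10000 * exp(0.8807) = 24127.0 ohm

24127.0 ohm


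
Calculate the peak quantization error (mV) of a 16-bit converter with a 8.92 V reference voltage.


The maximum quantization error is +/- LSB/2.
LSB = Vref / 2^n = 8.92 / 65536 = 0.00013611 V
Max error = LSB / 2 = 0.00013611 / 2 = 6.805e-05 V
Max error = 0.0681 mV

0.0681 mV


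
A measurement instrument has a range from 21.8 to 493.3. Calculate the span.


Span = upper range - lower range.
Span = 493.3 - (21.8)
Span = 471.5

471.5


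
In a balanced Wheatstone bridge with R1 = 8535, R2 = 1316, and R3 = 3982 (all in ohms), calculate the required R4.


At balance: R1*R4 = R2*R3, so R4 = R2*R3/R1.
R4 = 1316 * 3982 / 8535
R4 = 5240312 / 8535
R4 = 613.98 ohm

613.98 ohm


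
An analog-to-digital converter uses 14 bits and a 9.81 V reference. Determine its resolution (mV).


The resolution (LSB) of an ADC is Vref / 2^n.
LSB = 9.81 / 2^14
LSB = 9.81 / 16384
LSB = 0.00059875 V = 0.59875488 mV

0.59875488 mV


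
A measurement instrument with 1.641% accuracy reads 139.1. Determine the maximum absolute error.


Absolute error = (accuracy% / 100) * reading.
Error = (1.641 / 100) * 139.1
Error = 0.01641 * 139.1
Error = 2.2826

2.2826


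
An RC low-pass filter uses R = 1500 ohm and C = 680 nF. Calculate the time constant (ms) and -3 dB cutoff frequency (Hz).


Time constant: tau = R * C.
tau = 1500 * 6.80e-07 = 0.00102 s
tau = 1.02 ms
Cutoff frequency: fc = 1 / (2*pi*R*C).
fc = 1 / (2*pi*0.00102) = 156.03 Hz

tau = 1.02 ms, fc = 156.03 Hz


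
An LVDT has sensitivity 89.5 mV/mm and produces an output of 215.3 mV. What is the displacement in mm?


Displacement = Vout / sensitivity.
d = 215.3 / 89.5
d = 2.406 mm

2.406 mm


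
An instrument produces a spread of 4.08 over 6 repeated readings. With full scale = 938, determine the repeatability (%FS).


Repeatability = (spread / full scale) * 100%.
R = (4.08 / 938) * 100
R = 0.435 %FS

0.435 %FS


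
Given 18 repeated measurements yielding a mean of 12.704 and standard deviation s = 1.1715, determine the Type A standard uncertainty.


The standard uncertainty for Type A evaluation is u = s / sqrt(n).
u = 1.1715 / sqrt(18)
u = 1.1715 / 4.2426
u = 0.2761

0.2761


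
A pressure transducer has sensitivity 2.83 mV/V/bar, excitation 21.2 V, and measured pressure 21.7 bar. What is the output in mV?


Output = sensitivity * Vex * P.
Vout = 2.83 * 21.2 * 21.7
Vout = 59.996 * 21.7
Vout = 1301.91 mV

1301.91 mV


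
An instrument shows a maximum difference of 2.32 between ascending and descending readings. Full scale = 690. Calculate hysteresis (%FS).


Hysteresis = (max difference / full scale) * 100%.
H = (2.32 / 690) * 100
H = 0.336 %FS

0.336 %FS


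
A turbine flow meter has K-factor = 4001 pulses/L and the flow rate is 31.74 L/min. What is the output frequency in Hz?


Frequency = K * Q / 60 (converting L/min to L/s).
f = 4001 * 31.74 / 60
f = 126991.74 / 60
f = 2116.53 Hz

2116.53 Hz


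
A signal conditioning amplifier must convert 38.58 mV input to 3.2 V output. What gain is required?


Gain = Vout / Vin (converting to same units).
G = 3.2 V / 38.58 mV
G = 3200.0 mV / 38.58 mV
G = 82.94

82.94


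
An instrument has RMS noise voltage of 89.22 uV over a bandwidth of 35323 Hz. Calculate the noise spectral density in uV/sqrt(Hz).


Noise spectral density = Vrms / sqrt(BW).
NSD = 89.22 / sqrt(35323)
NSD = 89.22 / 187.9441
NSD = 0.4747 uV/sqrt(Hz)

0.4747 uV/sqrt(Hz)


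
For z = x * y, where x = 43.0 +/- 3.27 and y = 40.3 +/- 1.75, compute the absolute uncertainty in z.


For a product z = x*y, the relative uncertainty is:
uz/z = sqrt((ux/x)^2 + (uy/y)^2)
Relative uncertainties: ux/x = 3.27/43.0 = 0.076047
uy/y = 1.75/40.3 = 0.043424
z = 43.0 * 40.3 = 1732.9
uz = 1732.9 * sqrt(0.076047^2 + 0.043424^2) = 151.752

151.752


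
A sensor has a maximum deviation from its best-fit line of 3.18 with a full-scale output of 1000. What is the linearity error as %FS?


Linearity error = (max deviation / full scale) * 100%.
Linearity = (3.18 / 1000) * 100
Linearity = 0.318 %FS

0.318 %FS


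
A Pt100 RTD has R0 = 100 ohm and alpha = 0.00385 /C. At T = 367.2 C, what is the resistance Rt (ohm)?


The RTD equation: Rt = R0 * (1 + alpha * T).
Rt = 100 * (1 + 0.00385 * 367.2)
Rt = 100 * (1 + 1.41372)
Rt = 100 * 2.41372
Rt = 241.372 ohm

241.372 ohm


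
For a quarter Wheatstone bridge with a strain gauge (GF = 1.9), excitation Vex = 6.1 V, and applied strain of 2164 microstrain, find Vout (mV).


Quarter bridge output: Vout = (GF * epsilon * Vex) / 4.
Vout = (1.9 * 2164e-6 * 6.1) / 4
Vout = 0.02508076 / 4 V
Vout = 0.00627019 V = 6.2702 mV

6.2702 mV


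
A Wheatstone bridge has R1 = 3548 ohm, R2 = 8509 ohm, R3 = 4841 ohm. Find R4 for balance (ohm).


At balance: R1*R4 = R2*R3, so R4 = R2*R3/R1.
R4 = 8509 * 4841 / 3548
R4 = 41192069 / 3548
R4 = 11609.94 ohm

11609.94 ohm


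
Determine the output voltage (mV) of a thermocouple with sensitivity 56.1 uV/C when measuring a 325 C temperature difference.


The thermocouple output V = sensitivity * dT.
V = 56.1 uV/C * 325 C
V = 18232.5 uV
V = 18.233 mV

18.233 mV


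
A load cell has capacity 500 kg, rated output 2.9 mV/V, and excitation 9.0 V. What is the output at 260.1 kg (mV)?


Vout = rated_output * Vex * (load / capacity).
Vout = 2.9 * 9.0 * (260.1 / 500)
Vout = 2.9 * 9.0 * 0.5202
Vout = 13.577 mV

13.577 mV


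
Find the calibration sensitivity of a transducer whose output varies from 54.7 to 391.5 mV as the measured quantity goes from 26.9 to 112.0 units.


Sensitivity = (y2 - y1) / (x2 - x1).
S = (391.5 - 54.7) / (112.0 - 26.9)
S = 336.8 / 85.1
S = 3.9577 mV/unit

3.9577 mV/unit


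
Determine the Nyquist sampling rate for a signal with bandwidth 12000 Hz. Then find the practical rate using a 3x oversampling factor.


By Nyquist theorem, fs_min = 2 * fmax.
fs_min = 2 * 12000 = 24000 Hz
Practical rate = 3 * fs_min = 3 * 24000 = 72000 Hz

fs_min = 24000 Hz, fs_practical = 72000 Hz


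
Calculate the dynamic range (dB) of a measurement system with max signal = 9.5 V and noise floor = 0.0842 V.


Dynamic range = 20 * log10(Vmax / Vnoise).
DR = 20 * log10(9.5 / 0.0842)
DR = 20 * log10(112.83)
DR = 41.05 dB

41.05 dB


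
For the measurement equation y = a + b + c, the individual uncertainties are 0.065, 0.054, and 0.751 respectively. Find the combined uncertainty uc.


For a sum of independent quantities, uc = sqrt(u1^2 + u2^2 + u3^2).
uc = sqrt(0.065^2 + 0.054^2 + 0.751^2)
uc = sqrt(0.004225 + 0.002916 + 0.564001)
uc = 0.7557

0.7557


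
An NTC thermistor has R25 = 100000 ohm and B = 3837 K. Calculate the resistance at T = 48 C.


NTC thermistor equation: Rt = R25 * exp(B * (1/T - 1/T25)).
T in Kelvin: 321.15 K, T25 = 298.15 K
1/T - 1/T25 = 1/321.15 - 1/298.15 = -0.00024021
B * (1/T - 1/T25) = 3837 * -0.00024021 = -0.9217
Rt = 100000 * exp(-0.9217) = 39785.3 ohm

39785.3 ohm


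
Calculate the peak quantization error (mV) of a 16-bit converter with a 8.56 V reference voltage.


The maximum quantization error is +/- LSB/2.
LSB = Vref / 2^n = 8.56 / 65536 = 0.00013062 V
Max error = LSB / 2 = 0.00013062 / 2 = 6.531e-05 V
Max error = 0.0653 mV

0.0653 mV


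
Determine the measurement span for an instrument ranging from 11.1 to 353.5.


Span = upper range - lower range.
Span = 353.5 - (11.1)
Span = 342.4

342.4


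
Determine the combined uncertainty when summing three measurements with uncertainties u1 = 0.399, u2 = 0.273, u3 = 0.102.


For a sum of independent quantities, uc = sqrt(u1^2 + u2^2 + u3^2).
uc = sqrt(0.399^2 + 0.273^2 + 0.102^2)
uc = sqrt(0.159201 + 0.074529 + 0.010404)
uc = 0.4941

0.4941


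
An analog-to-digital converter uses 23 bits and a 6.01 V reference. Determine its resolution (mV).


The resolution (LSB) of an ADC is Vref / 2^n.
LSB = 6.01 / 2^23
LSB = 6.01 / 8388608
LSB = 7.2e-07 V = 0.00071645 mV

0.00071645 mV


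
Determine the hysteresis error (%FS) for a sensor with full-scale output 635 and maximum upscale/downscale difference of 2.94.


Hysteresis = (max difference / full scale) * 100%.
H = (2.94 / 635) * 100
H = 0.463 %FS

0.463 %FS


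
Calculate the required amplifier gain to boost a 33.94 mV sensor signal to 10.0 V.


Gain = Vout / Vin (converting to same units).
G = 10.0 V / 33.94 mV
G = 10000.0 mV / 33.94 mV
G = 294.64

294.64


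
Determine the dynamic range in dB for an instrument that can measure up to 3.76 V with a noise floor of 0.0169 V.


Dynamic range = 20 * log10(Vmax / Vnoise).
DR = 20 * log10(3.76 / 0.0169)
DR = 20 * log10(222.49)
DR = 46.95 dB

46.95 dB


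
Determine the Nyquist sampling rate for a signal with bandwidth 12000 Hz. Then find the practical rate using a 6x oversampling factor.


By Nyquist theorem, fs_min = 2 * fmax.
fs_min = 2 * 12000 = 24000 Hz
Practical rate = 6 * fs_min = 6 * 24000 = 144000 Hz

fs_min = 24000 Hz, fs_practical = 144000 Hz


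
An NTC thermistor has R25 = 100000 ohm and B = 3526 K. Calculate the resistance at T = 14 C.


NTC thermistor equation: Rt = R25 * exp(B * (1/T - 1/T25)).
T in Kelvin: 287.15 K, T25 = 298.15 K
1/T - 1/T25 = 1/287.15 - 1/298.15 = 0.00012848
B * (1/T - 1/T25) = 3526 * 0.00012848 = 0.453
Rt = 100000 * exp(0.453) = 157307.9 ohm

157307.9 ohm


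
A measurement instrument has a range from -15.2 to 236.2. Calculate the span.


Span = upper range - lower range.
Span = 236.2 - (-15.2)
Span = 251.4

251.4


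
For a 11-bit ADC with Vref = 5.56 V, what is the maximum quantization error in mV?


The maximum quantization error is +/- LSB/2.
LSB = Vref / 2^n = 5.56 / 2048 = 0.00271484 V
Max error = LSB / 2 = 0.00271484 / 2 = 0.00135742 V
Max error = 1.3574 mV

1.3574 mV


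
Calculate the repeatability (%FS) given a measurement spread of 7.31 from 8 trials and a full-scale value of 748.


Repeatability = (spread / full scale) * 100%.
R = (7.31 / 748) * 100
R = 0.977 %FS

0.977 %FS


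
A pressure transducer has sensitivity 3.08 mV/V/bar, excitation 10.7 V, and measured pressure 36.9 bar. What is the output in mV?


Output = sensitivity * Vex * P.
Vout = 3.08 * 10.7 * 36.9
Vout = 32.956 * 36.9
Vout = 1216.08 mV

1216.08 mV


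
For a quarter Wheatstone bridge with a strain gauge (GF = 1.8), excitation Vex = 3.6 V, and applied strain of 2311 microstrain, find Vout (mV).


Quarter bridge output: Vout = (GF * epsilon * Vex) / 4.
Vout = (1.8 * 2311e-6 * 3.6) / 4
Vout = 0.01497528 / 4 V
Vout = 0.00374382 V = 3.7438 mV

3.7438 mV


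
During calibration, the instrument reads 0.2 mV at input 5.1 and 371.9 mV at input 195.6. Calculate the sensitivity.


Sensitivity = (y2 - y1) / (x2 - x1).
S = (371.9 - 0.2) / (195.6 - 5.1)
S = 371.7 / 190.5
S = 1.9512 mV/unit

1.9512 mV/unit


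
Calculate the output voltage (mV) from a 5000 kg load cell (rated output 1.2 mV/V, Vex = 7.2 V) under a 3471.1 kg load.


Vout = rated_output * Vex * (load / capacity).
Vout = 1.2 * 7.2 * (3471.1 / 5000)
Vout = 1.2 * 7.2 * 0.69422
Vout = 5.998 mV

5.998 mV


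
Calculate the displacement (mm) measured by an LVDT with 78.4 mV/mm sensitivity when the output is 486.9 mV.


Displacement = Vout / sensitivity.
d = 486.9 / 78.4
d = 6.21 mm

6.21 mm


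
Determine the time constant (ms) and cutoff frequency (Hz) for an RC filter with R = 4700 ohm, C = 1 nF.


Time constant: tau = R * C.
tau = 4700 * 1.00e-09 = 4.7e-06 s
tau = 0.0047 ms
Cutoff frequency: fc = 1 / (2*pi*R*C).
fc = 1 / (2*pi*4.7e-06) = 33862.75 Hz

tau = 0.0047 ms, fc = 33862.75 Hz


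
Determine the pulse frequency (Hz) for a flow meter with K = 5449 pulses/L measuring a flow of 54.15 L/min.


Frequency = K * Q / 60 (converting L/min to L/s).
f = 5449 * 54.15 / 60
f = 295063.35 / 60
f = 4917.72 Hz

4917.72 Hz


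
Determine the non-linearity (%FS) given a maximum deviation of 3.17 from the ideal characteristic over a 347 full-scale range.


Linearity error = (max deviation / full scale) * 100%.
Linearity = (3.17 / 347) * 100
Linearity = 0.914 %FS

0.914 %FS


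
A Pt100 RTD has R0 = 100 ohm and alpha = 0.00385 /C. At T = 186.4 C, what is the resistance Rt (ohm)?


The RTD equation: Rt = R0 * (1 + alpha * T).
Rt = 100 * (1 + 0.00385 * 186.4)
Rt = 100 * (1 + 0.71764)
Rt = 100 * 1.71764
Rt = 171.764 ohm

171.764 ohm


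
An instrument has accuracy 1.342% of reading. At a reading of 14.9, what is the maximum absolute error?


Absolute error = (accuracy% / 100) * reading.
Error = (1.342 / 100) * 14.9
Error = 0.01342 * 14.9
Error = 0.2

0.2


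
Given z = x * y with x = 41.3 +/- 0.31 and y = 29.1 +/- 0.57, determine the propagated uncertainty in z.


For a product z = x*y, the relative uncertainty is:
uz/z = sqrt((ux/x)^2 + (uy/y)^2)
Relative uncertainties: ux/x = 0.31/41.3 = 0.007506
uy/y = 0.57/29.1 = 0.019588
z = 41.3 * 29.1 = 1201.8
uz = 1201.8 * sqrt(0.007506^2 + 0.019588^2) = 25.21

25.21


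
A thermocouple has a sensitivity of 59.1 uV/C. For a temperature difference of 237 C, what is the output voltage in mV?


The thermocouple output V = sensitivity * dT.
V = 59.1 uV/C * 237 C
V = 14006.7 uV
V = 14.007 mV

14.007 mV


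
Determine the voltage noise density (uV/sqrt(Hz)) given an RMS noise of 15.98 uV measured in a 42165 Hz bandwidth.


Noise spectral density = Vrms / sqrt(BW).
NSD = 15.98 / sqrt(42165)
NSD = 15.98 / 205.3412
NSD = 0.0778 uV/sqrt(Hz)

0.0778 uV/sqrt(Hz)


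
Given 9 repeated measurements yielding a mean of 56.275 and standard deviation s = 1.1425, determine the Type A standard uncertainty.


The standard uncertainty for Type A evaluation is u = s / sqrt(n).
u = 1.1425 / sqrt(9)
u = 1.1425 / 3.0
u = 0.3808

0.3808


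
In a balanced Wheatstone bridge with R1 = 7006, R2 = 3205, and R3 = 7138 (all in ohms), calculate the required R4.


At balance: R1*R4 = R2*R3, so R4 = R2*R3/R1.
R4 = 3205 * 7138 / 7006
R4 = 22877290 / 7006
R4 = 3265.39 ohm

3265.39 ohm


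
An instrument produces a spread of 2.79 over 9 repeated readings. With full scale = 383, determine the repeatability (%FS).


Repeatability = (spread / full scale) * 100%.
R = (2.79 / 383) * 100
R = 0.728 %FS

0.728 %FS


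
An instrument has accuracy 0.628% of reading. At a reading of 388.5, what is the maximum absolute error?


Absolute error = (accuracy% / 100) * reading.
Error = (0.628 / 100) * 388.5
Error = 0.00628 * 388.5
Error = 2.4398

2.4398


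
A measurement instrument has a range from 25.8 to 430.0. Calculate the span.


Span = upper range - lower range.
Span = 430.0 - (25.8)
Span = 404.2

404.2


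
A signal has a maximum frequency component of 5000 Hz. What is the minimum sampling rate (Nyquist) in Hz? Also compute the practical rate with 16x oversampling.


By Nyquist theorem, fs_min = 2 * fmax.
fs_min = 2 * 5000 = 10000 Hz
Practical rate = 16 * fs_min = 16 * 10000 = 160000 Hz

fs_min = 10000 Hz, fs_practical = 160000 Hz


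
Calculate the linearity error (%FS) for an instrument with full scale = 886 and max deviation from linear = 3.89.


Linearity error = (max deviation / full scale) * 100%.
Linearity = (3.89 / 886) * 100
Linearity = 0.439 %FS

0.439 %FS


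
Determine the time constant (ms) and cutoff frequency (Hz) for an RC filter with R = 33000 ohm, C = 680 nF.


Time constant: tau = R * C.
tau = 33000 * 6.80e-07 = 0.02244 s
tau = 22.44 ms
Cutoff frequency: fc = 1 / (2*pi*R*C).
fc = 1 / (2*pi*0.02244) = 7.09 Hz

tau = 22.44 ms, fc = 7.09 Hz


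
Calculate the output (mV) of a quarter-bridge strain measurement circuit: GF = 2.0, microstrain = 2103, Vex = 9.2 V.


Quarter bridge output: Vout = (GF * epsilon * Vex) / 4.
Vout = (2.0 * 2103e-6 * 9.2) / 4
Vout = 0.0386952 / 4 V
Vout = 0.0096738 V = 9.6738 mV

9.6738 mV


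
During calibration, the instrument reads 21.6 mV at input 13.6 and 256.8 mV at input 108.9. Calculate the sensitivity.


Sensitivity = (y2 - y1) / (x2 - x1).
S = (256.8 - 21.6) / (108.9 - 13.6)
S = 235.2 / 95.3
S = 2.468 mV/unit

2.468 mV/unit


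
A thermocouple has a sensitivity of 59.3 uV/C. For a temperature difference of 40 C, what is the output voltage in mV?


The thermocouple output V = sensitivity * dT.
V = 59.3 uV/C * 40 C
V = 2372.0 uV
V = 2.372 mV

2.372 mV


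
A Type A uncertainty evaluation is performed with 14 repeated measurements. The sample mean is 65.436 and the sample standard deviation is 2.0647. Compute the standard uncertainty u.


The standard uncertainty for Type A evaluation is u = s / sqrt(n).
u = 2.0647 / sqrt(14)
u = 2.0647 / 3.7417
u = 0.5518

0.5518


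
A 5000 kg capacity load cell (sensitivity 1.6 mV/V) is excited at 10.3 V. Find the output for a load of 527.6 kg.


Vout = rated_output * Vex * (load / capacity).
Vout = 1.6 * 10.3 * (527.6 / 5000)
Vout = 1.6 * 10.3 * 0.10552
Vout = 1.739 mV

1.739 mV


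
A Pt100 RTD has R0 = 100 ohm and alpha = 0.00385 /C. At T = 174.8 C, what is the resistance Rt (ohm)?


The RTD equation: Rt = R0 * (1 + alpha * T).
Rt = 100 * (1 + 0.00385 * 174.8)
Rt = 100 * (1 + 0.67298)
Rt = 100 * 1.67298
Rt = 167.298 ohm

167.298 ohm


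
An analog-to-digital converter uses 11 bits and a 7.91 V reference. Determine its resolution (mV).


The resolution (LSB) of an ADC is Vref / 2^n.
LSB = 7.91 / 2^11
LSB = 7.91 / 2048
LSB = 0.0038623 V = 3.86230469 mV

3.86230469 mV


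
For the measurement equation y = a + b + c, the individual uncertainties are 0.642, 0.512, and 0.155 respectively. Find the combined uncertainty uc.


For a sum of independent quantities, uc = sqrt(u1^2 + u2^2 + u3^2).
uc = sqrt(0.642^2 + 0.512^2 + 0.155^2)
uc = sqrt(0.412164 + 0.262144 + 0.024025)
uc = 0.8357

0.8357


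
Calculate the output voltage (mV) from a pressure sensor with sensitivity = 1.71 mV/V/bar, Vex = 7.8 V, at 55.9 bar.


Output = sensitivity * Vex * P.
Vout = 1.71 * 7.8 * 55.9
Vout = 13.338 * 55.9
Vout = 745.59 mV

745.59 mV


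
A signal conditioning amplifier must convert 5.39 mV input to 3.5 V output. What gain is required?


Gain = Vout / Vin (converting to same units).
G = 3.5 V / 5.39 mV
G = 3500.0 mV / 5.39 mV
G = 649.35

649.35


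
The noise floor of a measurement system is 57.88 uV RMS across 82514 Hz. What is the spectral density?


Noise spectral density = Vrms / sqrt(BW).
NSD = 57.88 / sqrt(82514)
NSD = 57.88 / 287.2525
NSD = 0.2015 uV/sqrt(Hz)

0.2015 uV/sqrt(Hz)


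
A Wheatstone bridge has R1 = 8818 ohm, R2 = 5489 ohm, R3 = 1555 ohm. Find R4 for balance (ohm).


At balance: R1*R4 = R2*R3, so R4 = R2*R3/R1.
R4 = 5489 * 1555 / 8818
R4 = 8535395 / 8818
R4 = 967.95 ohm

967.95 ohm


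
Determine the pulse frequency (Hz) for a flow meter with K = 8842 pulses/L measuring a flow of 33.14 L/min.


Frequency = K * Q / 60 (converting L/min to L/s).
f = 8842 * 33.14 / 60
f = 293023.88 / 60
f = 4883.73 Hz

4883.73 Hz


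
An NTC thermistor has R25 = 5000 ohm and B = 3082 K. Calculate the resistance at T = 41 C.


NTC thermistor equation: Rt = R25 * exp(B * (1/T - 1/T25)).
T in Kelvin: 314.15 K, T25 = 298.15 K
1/T - 1/T25 = 1/314.15 - 1/298.15 = -0.00017082
B * (1/T - 1/T25) = 3082 * -0.00017082 = -0.5265
Rt = 5000 * exp(-0.5265) = 2953.4 ohm

2953.4 ohm


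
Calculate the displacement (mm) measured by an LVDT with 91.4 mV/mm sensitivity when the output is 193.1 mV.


Displacement = Vout / sensitivity.
d = 193.1 / 91.4
d = 2.113 mm

2.113 mm


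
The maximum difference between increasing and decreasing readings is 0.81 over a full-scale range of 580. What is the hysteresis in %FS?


Hysteresis = (max difference / full scale) * 100%.
H = (0.81 / 580) * 100
H = 0.14 %FS

0.14 %FS


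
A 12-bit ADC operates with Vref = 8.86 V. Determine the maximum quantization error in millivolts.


The maximum quantization error is +/- LSB/2.
LSB = Vref / 2^n = 8.86 / 4096 = 0.00216309 V
Max error = LSB / 2 = 0.00216309 / 2 = 0.00108154 V
Max error = 1.0815 mV

1.0815 mV


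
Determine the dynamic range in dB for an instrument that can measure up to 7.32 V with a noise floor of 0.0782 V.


Dynamic range = 20 * log10(Vmax / Vnoise).
DR = 20 * log10(7.32 / 0.0782)
DR = 20 * log10(93.61)
DR = 39.43 dB

39.43 dB


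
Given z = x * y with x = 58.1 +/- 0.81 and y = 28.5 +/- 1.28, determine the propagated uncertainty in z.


For a product z = x*y, the relative uncertainty is:
uz/z = sqrt((ux/x)^2 + (uy/y)^2)
Relative uncertainties: ux/x = 0.81/58.1 = 0.013941
uy/y = 1.28/28.5 = 0.044912
z = 58.1 * 28.5 = 1655.9
uz = 1655.9 * sqrt(0.013941^2 + 0.044912^2) = 77.869

77.869


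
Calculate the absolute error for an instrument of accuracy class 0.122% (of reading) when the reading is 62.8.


Absolute error = (accuracy% / 100) * reading.
Error = (0.122 / 100) * 62.8
Error = 0.00122 * 62.8
Error = 0.0766

0.0766


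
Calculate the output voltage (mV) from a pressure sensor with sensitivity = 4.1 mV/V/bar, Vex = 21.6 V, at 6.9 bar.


Output = sensitivity * Vex * P.
Vout = 4.1 * 21.6 * 6.9
Vout = 88.56 * 6.9
Vout = 611.06 mV

611.06 mV


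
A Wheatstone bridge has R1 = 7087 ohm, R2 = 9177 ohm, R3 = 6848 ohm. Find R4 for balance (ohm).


At balance: R1*R4 = R2*R3, so R4 = R2*R3/R1.
R4 = 9177 * 6848 / 7087
R4 = 62844096 / 7087
R4 = 8867.52 ohm

8867.52 ohm


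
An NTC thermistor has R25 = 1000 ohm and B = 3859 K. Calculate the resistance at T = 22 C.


NTC thermistor equation: Rt = R25 * exp(B * (1/T - 1/T25)).
T in Kelvin: 295.15 K, T25 = 298.15 K
1/T - 1/T25 = 1/295.15 - 1/298.15 = 3.409e-05
B * (1/T - 1/T25) = 3859 * 3.409e-05 = 0.1316
Rt = 1000 * exp(0.1316) = 1140.6 ohm

1140.6 ohm


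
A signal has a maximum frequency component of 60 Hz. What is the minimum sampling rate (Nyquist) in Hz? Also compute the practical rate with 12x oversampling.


By Nyquist theorem, fs_min = 2 * fmax.
fs_min = 2 * 60 = 120 Hz
Practical rate = 12 * fs_min = 12 * 120 = 1440 Hz

fs_min = 120 Hz, fs_practical = 1440 Hz


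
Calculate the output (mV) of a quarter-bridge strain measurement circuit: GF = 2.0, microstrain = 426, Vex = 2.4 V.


Quarter bridge output: Vout = (GF * epsilon * Vex) / 4.
Vout = (2.0 * 426e-6 * 2.4) / 4
Vout = 0.0020448 / 4 V
Vout = 0.0005112 V = 0.5112 mV

0.5112 mV


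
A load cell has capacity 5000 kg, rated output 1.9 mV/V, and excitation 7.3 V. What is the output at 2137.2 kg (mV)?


Vout = rated_output * Vex * (load / capacity).
Vout = 1.9 * 7.3 * (2137.2 / 5000)
Vout = 1.9 * 7.3 * 0.42744
Vout = 5.929 mV

5.929 mV


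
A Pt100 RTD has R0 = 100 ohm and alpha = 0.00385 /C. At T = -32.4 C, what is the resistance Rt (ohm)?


The RTD equation: Rt = R0 * (1 + alpha * T).
Rt = 100 * (1 + 0.00385 * -32.4)
Rt = 100 * (1 + -0.12474)
Rt = 100 * 0.87526
Rt = 87.526 ohm

87.526 ohm


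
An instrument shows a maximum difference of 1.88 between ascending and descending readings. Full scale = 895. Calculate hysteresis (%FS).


Hysteresis = (max difference / full scale) * 100%.
H = (1.88 / 895) * 100
H = 0.21 %FS

0.21 %FS
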